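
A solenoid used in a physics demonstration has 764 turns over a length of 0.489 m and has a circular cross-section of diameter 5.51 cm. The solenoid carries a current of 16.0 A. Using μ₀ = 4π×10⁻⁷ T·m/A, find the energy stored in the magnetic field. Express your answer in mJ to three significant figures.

A = π(d/2)² = π(2.755×10^-2 m)² = 2.384×10^-3 m².
L = μ₀N²A/ℓ = (4π×10⁻⁷)(764)²(2.384×10^-3)/(0.489) = 3.577×10^-3 H.
U = ½LI² = ½(3.577×10^-3)(16.0)² = 0.4578 J.

U ≈ 458 mJ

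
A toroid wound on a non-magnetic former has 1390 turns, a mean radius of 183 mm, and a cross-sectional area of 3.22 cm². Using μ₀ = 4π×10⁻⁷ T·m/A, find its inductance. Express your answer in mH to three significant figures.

For a thin toroid, L = μ₀N²A/(2πR).
L = (4π×10⁻⁷)(1390)²(3.220×10^-4) / (2π×0.183 m) = 6.799×10^-4 H.

L ≈ 0.680 mH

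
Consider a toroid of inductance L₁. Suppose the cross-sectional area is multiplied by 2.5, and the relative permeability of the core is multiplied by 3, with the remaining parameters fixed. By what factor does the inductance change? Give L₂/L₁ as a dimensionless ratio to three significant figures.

For a toroid, L ∝ μᵣN²A/R.
L₂/L₁ = (2.5) × (3) = 7.50.

L₂/L₁ = 7.50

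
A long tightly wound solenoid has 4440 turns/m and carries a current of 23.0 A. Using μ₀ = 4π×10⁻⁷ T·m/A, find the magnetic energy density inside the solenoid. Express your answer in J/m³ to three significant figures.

B = μ₀nI = (4π×10⁻⁷)(4.440×10^3)(23.0) = 0.1283 T.
u = B²/(2μ₀) = (0.1283)²/(2×4π×10⁻⁷) = 6.552×10^3 J/m³.

u ≈ 6550 J/m³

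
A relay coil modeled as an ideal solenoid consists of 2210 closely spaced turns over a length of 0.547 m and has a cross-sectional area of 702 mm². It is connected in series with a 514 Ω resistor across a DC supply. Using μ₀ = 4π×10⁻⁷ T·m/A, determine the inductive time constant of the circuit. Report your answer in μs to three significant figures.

A = 702 mm² = 7.020×10^-4 m².
L = μ₀N²A/ℓ = (4π×10⁻⁷)(2210)²(7.020×10^-4)/(0.547) = 7.877×10^-3 H.
τ = L/R = (7.877×10^-3)/(514) = 1.532×10^-5 s.

τ ≈ 15.3 μs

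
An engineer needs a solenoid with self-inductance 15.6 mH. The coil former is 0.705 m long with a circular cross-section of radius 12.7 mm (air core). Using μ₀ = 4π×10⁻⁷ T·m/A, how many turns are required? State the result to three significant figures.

A = πr² = π(1.270×10^-2 m)² = 5.067×10^-4 m².
From L = μ₀N²A/ℓ, N = √(Lℓ / (μ₀A)).
N = √[(1.560×10^-2)(0.705) / ((4π×10⁻⁷)×5.067×10^-4)] = √(1.727×10^7) ≈ 4156.0.

N ≈ 4160 turns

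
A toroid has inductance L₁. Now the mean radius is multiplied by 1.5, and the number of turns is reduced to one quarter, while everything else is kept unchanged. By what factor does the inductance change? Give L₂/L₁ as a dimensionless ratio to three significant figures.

L₂/L₁ = 0.0417

For a toroid, L ∝ μᵣN²A/R.
L₂/L₁ = (1.5)^-1 × (0.25)^2 = 0.0417.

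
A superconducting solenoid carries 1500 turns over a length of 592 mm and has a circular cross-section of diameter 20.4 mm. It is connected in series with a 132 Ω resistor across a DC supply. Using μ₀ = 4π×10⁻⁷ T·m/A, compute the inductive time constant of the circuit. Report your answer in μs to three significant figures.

τ ≈ 11.8 μs

A = π(d/2)² = π(1.020×10^-2 m)² = 3.269×10^-4 m².
L = μ₀N²A/ℓ = (4π×10⁻⁷)(1500)²(3.269×10^-4)/(0.592) = 1.561×10^-3 H.
τ = L/R = (1.561×10^-3)/(132) = 1.183×10^-5 s.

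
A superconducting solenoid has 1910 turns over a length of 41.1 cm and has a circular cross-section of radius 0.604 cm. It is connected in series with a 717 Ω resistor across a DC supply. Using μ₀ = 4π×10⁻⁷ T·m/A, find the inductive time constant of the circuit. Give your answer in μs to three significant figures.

A = πr² = π(6.040×10^-3 m)² = 1.146×10^-4 m².
L = μ₀N²A/ℓ = (4π×10⁻⁷)(1910)²(1.146×10^-4)/(0.411) = 1.278×10^-3 H.
τ = L/R = (1.278×10^-3)/(717) = 1.783×10^-6 s.

τ ≈ 1.78 μs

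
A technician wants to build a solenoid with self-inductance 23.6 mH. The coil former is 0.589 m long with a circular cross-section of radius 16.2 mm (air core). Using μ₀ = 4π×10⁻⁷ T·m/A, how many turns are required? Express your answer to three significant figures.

N ≈ 3660 turns

A = πr² = π(1.620×10^-2 m)² = 8.2448×10^-4 m².
From L = μ₀N²A/ℓ, N = √(Lℓ / (μ₀A)).
N = √[(2.360×10^-2)(0.589) / ((4π×10⁻⁷)×8.2448×10^-4)] = √(1.342×10^7) ≈ 3662.8.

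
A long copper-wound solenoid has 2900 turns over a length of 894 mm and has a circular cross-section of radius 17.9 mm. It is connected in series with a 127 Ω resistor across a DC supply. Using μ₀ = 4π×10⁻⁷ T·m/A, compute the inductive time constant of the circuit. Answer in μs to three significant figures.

τ ≈ 93.7 μs

A = πr² = π(1.790×10^-2 m)² = 1.007×10^-3 m².
L = μ₀N²A/ℓ = (4π×10⁻⁷)(2900)²(1.007×10^-3)/(0.894) = 1.190×10^-2 H.
τ = L/R = (1.190×10^-2)/(127) = 9.370×10^-5 s.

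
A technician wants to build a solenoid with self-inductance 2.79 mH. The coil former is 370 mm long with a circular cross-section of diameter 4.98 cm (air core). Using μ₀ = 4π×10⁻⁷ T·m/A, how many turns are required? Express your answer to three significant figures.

A = π(d/2)² = π(2.490×10^-2 m)² = 1.948×10^-3 m².
From L = μ₀N²A/ℓ, N = √(Lℓ / (μ₀A)).
N = √[(2.790×10^-3)(0.37) / ((4π×10⁻⁷)×1.948×10^-3)] = √(4.217×10^5) ≈ 649.4.

N ≈ 649 turns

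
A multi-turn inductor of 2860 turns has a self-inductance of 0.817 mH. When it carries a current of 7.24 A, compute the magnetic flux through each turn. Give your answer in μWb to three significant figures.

From L = NΦ_B/I, the flux per turn is Φ_B = LI/N.
Φ_B = (8.170×10^-4 H)(7.24 A)/2860 = 2.068×10^-6 Wb.

Φ_B ≈ 2.07 μWb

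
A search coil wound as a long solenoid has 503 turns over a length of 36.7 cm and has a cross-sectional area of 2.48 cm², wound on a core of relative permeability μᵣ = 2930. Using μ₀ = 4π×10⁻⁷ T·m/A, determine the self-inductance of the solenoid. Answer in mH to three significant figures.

A = 2.48 cm² = 2.480×10^-4 m².
For a long solenoid, L = μ₀μᵣN²A/ℓ.
L = (4π×10⁻⁷)(2930)(503)²(2.480×10^-4)/(0.367 m) = 0.6295 H.

L ≈ 630 mH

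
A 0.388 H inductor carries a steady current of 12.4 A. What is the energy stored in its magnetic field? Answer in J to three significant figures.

Stored magnetic energy: U = ½LI².
U = ½(0.388 H)(12.4 A)² = 29.83 J.

U ≈ 29.8 J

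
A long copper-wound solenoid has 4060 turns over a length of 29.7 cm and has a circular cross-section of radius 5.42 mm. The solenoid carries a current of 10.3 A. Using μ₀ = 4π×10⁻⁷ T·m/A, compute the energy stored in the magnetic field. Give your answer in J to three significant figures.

U ≈ 0.341 J

A = πr² = π(5.420×10^-3 m)² = 9.229×10^-5 m².
L = μ₀N²A/ℓ = (4π×10⁻⁷)(4060)²(9.229×10^-5)/(0.297) = 6.437×10^-3 H.
U = ½LI² = ½(6.437×10^-3)(10.3)² = 0.3414 J.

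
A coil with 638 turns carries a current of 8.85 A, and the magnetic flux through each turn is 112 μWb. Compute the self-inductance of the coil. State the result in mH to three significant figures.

Self-inductance is defined by L = NΦ_B/I (flux linkage over current).
L = (638)(1.120×10^-4 Wb)/(8.85 A) = 8.074×10^-3 H.

L ≈ 8.07 mH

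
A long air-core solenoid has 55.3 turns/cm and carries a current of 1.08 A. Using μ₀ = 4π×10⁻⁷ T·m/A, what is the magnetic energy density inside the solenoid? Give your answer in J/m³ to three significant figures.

B = μ₀nI = (4π×10⁻⁷)(5.530×10^3)(1.08) = 7.505×10^-3 T.
u = B²/(2μ₀) = (7.505×10^-3)²/(2×4π×10⁻⁷) = 22.41 J/m³.

u ≈ 22.4 J/m³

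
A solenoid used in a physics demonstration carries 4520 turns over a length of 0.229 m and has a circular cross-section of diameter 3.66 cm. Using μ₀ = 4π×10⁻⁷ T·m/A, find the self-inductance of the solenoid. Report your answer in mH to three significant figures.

A = π(d/2)² = π(1.830×10^-2 m)² = 1.052×10^-3 m².
For a long solenoid, L = μ₀N²A/ℓ.
L = (4π×10⁻⁷)(4520)²(1.052×10^-3)/(0.229 m) = 0.118 H.

L ≈ 118 mH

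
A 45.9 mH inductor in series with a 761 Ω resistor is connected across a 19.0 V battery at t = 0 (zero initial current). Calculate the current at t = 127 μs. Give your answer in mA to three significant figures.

I ≈ 21.9 mA

τ = L/R = 4.590×10^-2/761 = 6.032×10^-5 s; final current I_∞ = ε/R = 19.0/761 = 2.497×10^-2 A.
I(t) = I_∞(1 − e^(−t/τ)) with t/τ = 2.106.
I = (2.497×10^-2)(1 − e^(−2.106)) = 2.193×10^-2 A.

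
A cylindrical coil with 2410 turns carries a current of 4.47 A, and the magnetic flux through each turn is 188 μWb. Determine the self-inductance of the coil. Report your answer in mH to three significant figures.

L ≈ 101 mH

Self-inductance is defined by L = NΦ_B/I (flux linkage over current).
L = (2410)(1.880×10^-4 Wb)/(4.47 A) = 0.1014 H.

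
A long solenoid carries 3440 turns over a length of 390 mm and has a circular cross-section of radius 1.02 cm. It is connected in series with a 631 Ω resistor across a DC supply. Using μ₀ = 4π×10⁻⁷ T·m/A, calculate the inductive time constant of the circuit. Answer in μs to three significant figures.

A = πr² = π(1.020×10^-2 m)² = 3.269×10^-4 m².
L = μ₀N²A/ℓ = (4π×10⁻⁷)(3440)²(3.269×10^-4)/(0.39) = 1.246×10^-2 H.
τ = L/R = (1.246×10^-2)/(631) = 1.975×10^-5 s.

τ ≈ 19.8 μs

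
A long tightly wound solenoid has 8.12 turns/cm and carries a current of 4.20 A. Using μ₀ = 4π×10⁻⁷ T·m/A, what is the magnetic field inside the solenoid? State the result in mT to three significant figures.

B ≈ 4.29 mT

Inside a long solenoid, B = μ₀nI.
B = (4π×10⁻⁷)(812 m⁻¹)(4.20 A) = 4.286×10^-3 T.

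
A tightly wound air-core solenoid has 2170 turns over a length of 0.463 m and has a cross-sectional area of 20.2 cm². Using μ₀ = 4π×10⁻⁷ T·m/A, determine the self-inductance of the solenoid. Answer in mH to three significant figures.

A = 20.2 cm² = 2.020×10^-3 m².
For a long solenoid, L = μ₀N²A/ℓ.
L = (4π×10⁻⁷)(2170)²(2.020×10^-3)/(0.463 m) = 2.582×10^-2 H.

L ≈ 25.8 mH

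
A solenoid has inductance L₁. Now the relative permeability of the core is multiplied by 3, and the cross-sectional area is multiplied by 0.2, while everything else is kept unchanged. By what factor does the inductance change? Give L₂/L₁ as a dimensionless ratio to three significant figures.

L₂/L₁ = 0.600

For a solenoid, L ∝ μᵣN²A/ℓ.
L₂/L₁ = (3) × (0.2) = 0.600.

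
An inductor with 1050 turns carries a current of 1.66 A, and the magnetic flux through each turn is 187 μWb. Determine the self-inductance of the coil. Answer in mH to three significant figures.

Self-inductance is defined by L = NΦ_B/I (flux linkage over current).
L = (1050)(1.870×10^-4 Wb)/(1.66 A) = 0.1183 H.

L ≈ 118 mH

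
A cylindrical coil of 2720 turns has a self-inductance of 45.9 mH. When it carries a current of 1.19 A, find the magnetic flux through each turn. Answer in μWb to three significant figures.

Φ_B ≈ 20.1 μWb

From L = NΦ_B/I, the flux per turn is Φ_B = LI/N.
Φ_B = (4.590×10^-2 H)(1.19 A)/2720 = 2.008×10^-5 Wb.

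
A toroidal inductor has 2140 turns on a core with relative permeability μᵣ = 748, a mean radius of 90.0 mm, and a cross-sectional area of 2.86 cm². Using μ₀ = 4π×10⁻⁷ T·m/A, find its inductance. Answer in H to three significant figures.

For a thin toroid, L = μ₀μᵣN²A/(2πR).
L = (4π×10⁻⁷)(748)(2140)²(2.860×10^-4) / (2π×9.000×10^-2 m) = 2.177 H.

L ≈ 2.18 H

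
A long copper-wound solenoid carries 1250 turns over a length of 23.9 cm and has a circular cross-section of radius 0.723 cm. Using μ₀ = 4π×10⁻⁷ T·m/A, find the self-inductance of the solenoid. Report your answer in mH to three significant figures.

L ≈ 1.35 mH

A = πr² = π(7.230×10^-3 m)² = 1.642×10^-4 m².
For a long solenoid, L = μ₀N²A/ℓ.
L = (4π×10⁻⁷)(1250)²(1.642×10^-4)/(0.239 m) = 1.349×10^-3 H.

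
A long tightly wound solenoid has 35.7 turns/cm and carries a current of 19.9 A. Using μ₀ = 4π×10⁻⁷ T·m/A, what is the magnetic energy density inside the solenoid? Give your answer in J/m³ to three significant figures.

B = μ₀nI = (4π×10⁻⁷)(3.570×10^3)(19.9) = 8.928×10^-2 T.
u = B²/(2μ₀) = (8.928×10^-2)²/(2×4π×10⁻⁷) = 3.171×10^3 J/m³.

u ≈ 3170 J/m³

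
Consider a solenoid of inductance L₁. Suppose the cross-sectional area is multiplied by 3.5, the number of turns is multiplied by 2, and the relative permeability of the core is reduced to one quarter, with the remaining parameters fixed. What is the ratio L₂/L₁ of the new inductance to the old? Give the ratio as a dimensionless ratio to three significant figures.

For a solenoid, L ∝ μᵣN²A/ℓ.
L₂/L₁ = (3.5) × (2)^2 × (0.25) = 3.50.

L₂/L₁ = 3.50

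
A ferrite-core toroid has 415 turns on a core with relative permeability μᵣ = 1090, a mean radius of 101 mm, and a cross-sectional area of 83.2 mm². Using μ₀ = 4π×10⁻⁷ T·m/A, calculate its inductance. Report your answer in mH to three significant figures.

L ≈ 30.9 mH

For a thin toroid, L = μ₀μᵣN²A/(2πR).
L = (4π×10⁻⁷)(1090)(415)²(8.320×10^-5) / (2π×0.101 m) = 3.093×10^-2 H.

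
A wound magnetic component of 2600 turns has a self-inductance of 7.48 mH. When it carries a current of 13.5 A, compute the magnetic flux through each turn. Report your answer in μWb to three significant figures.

From L = NΦ_B/I, the flux per turn is Φ_B = LI/N.
Φ_B = (7.480×10^-3 H)(13.5 A)/2600 = 3.884×10^-5 Wb.

Φ_B ≈ 38.8 μWb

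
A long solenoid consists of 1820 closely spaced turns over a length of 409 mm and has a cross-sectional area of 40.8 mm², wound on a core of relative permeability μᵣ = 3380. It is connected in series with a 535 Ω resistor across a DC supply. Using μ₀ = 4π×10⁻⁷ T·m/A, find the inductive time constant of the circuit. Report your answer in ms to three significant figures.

A = 40.8 mm² = 4.080×10^-5 m².
L = μ₀μᵣN²A/ℓ = (4π×10⁻⁷)(3380)(1820)²(4.080×10^-5)/(0.409) = 1.403 H.
τ = L/R = (1.403)/(535) = 2.623×10^-3 s.

τ ≈ 2.62 ms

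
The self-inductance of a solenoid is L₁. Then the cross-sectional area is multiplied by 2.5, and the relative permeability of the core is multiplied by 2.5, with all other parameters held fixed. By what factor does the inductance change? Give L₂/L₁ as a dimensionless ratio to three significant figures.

L₂/L₁ = 6.25

For a solenoid, L ∝ μᵣN²A/ℓ.
L₂/L₁ = (2.5) × (2.5) = 6.25.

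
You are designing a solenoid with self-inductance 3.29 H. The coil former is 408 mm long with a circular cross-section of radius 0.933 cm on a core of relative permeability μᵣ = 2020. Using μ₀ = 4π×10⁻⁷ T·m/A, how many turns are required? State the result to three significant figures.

N ≈ 1390 turns

A = πr² = π(9.330×10^-3 m)² = 2.7347×10^-4 m².
From L = μ₀μᵣN²A/ℓ, N = √(Lℓ / (μ₀μᵣA)).
N = √[(3.29)(0.408) / ((4π×10⁻⁷)(2020)×2.7347×10^-4)] = √(1.934×10^6) ≈ 1390.6.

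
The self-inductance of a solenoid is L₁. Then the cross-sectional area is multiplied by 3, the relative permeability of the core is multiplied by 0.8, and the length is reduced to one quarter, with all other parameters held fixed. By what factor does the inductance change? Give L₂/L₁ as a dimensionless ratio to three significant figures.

L₂/L₁ = 9.60

For a solenoid, L ∝ μᵣN²A/ℓ.
L₂/L₁ = (3) × (0.8) × (0.25)^-1 = 9.60.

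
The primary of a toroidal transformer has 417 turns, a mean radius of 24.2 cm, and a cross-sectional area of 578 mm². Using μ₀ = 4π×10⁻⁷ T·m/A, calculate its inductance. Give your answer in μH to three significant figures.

For a thin toroid, L = μ₀N²A/(2πR).
L = (4π×10⁻⁷)(417)²(5.780×10^-4) / (2π×0.242 m) = 8.306×10^-5 H.

L ≈ 83.1 μH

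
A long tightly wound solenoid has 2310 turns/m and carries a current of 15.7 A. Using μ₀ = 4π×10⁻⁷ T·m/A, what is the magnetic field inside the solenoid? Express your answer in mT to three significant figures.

B ≈ 45.6 mT

Inside a long solenoid, B = μ₀nI.
B = (4π×10⁻⁷)(2.310×10^3 m⁻¹)(15.7 A) = 4.557×10^-2 T.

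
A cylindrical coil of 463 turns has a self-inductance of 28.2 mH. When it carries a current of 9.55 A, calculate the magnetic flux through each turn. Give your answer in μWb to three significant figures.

From L = NΦ_B/I, the flux per turn is Φ_B = LI/N.
Φ_B = (2.820×10^-2 H)(9.55 A)/463 = 5.817×10^-4 Wb.

Φ_B ≈ 582 μWb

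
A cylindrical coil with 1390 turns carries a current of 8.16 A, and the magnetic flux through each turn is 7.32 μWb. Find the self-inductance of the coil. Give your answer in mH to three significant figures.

L ≈ 1.25 mH

Self-inductance is defined by L = NΦ_B/I (flux linkage over current).
L = (1390)(7.320×10^-6 Wb)/(8.16 A) = 1.247×10^-3 H.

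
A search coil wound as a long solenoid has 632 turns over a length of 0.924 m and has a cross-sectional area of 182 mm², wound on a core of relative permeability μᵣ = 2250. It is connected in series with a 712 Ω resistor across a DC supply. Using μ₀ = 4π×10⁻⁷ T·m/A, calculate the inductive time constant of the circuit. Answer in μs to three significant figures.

τ ≈ 312 μs

A = 182 mm² = 1.820×10^-4 m².
L = μ₀μᵣN²A/ℓ = (4π×10⁻⁷)(2250)(632)²(1.820×10^-4)/(0.924) = 0.2224 H.
τ = L/R = (0.2224)/(712) = 3.124×10^-4 s.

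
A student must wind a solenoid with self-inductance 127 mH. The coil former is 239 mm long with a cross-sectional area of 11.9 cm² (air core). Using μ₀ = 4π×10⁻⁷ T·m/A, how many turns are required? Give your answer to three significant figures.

N ≈ 4510 turns

A = 11.9 cm² = 1.190×10^-3 m².
From L = μ₀N²A/ℓ, N = √(Lℓ / (μ₀A)).
N = √[(0.127)(0.239) / ((4π×10⁻⁷)×1.190×10^-3)] = √(2.030×10^7) ≈ 4505.3.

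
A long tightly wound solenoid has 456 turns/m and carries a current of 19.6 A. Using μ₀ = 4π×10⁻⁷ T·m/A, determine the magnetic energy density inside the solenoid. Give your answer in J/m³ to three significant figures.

u ≈ 50.2 J/m³

B = μ₀nI = (4π×10⁻⁷)(456)(19.6) = 1.123×10^-2 T.
u = B²/(2μ₀) = (1.123×10^-2)²/(2×4π×10⁻⁷) = 50.19 J/m³.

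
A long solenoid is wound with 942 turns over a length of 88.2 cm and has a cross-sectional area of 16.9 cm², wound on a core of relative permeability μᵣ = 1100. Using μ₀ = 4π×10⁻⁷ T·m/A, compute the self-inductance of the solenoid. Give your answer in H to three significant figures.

A = 16.9 cm² = 1.690×10^-3 m².
For a long solenoid, L = μ₀μᵣN²A/ℓ.
L = (4π×10⁻⁷)(1100)(942)²(1.690×10^-3)/(0.882 m) = 2.35 H.

L ≈ 2.35 H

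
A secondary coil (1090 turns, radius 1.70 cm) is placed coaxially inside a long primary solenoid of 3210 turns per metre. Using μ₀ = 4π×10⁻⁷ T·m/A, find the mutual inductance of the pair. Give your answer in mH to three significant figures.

The outer solenoid produces a uniform field B₁ = μ₀n₁I₁ across the inner coil,
so the flux linkage is N₂Φ = N₂B₁A₂ = μ₀n₁N₂A₂·I₁, giving M = μ₀n₁N₂A₂.
A₂ = πr² = π(1.700×10^-2 m)² = 9.079×10^-4 m².
M = (4π×10⁻⁷)(3210)(1090)(9.079×10^-4) = 3.992×10^-3 H.

M ≈ 3.99 mH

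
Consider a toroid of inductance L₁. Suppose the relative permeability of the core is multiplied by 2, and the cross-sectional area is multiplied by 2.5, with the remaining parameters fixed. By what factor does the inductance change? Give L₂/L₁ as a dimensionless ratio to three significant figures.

For a toroid, L ∝ μᵣN²A/R.
L₂/L₁ = (2) × (2.5) = 5.00.

L₂/L₁ = 5.00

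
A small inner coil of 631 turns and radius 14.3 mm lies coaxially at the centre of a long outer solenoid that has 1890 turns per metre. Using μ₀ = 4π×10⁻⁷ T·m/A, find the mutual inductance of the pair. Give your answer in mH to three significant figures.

The outer solenoid produces a uniform field B₁ = μ₀n₁I₁ across the inner coil,
so the flux linkage is N₂Φ = N₂B₁A₂ = μ₀n₁N₂A₂·I₁, giving M = μ₀n₁N₂A₂.
A₂ = πr² = π(1.430×10^-2 m)² = 6.424×10^-4 m².
M = (4π×10⁻⁷)(1890)(631)(6.424×10^-4) = 9.628×10^-4 H.

M ≈ 0.963 mH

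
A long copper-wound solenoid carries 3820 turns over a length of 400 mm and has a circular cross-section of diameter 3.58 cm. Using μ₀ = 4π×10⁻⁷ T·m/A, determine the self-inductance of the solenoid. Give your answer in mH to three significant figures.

L ≈ 46.1 mH

A = π(d/2)² = π(1.790×10^-2 m)² = 1.007×10^-3 m².
For a long solenoid, L = μ₀N²A/ℓ.
L = (4π×10⁻⁷)(3820)²(1.007×10^-3)/(0.4 m) = 4.6146×10^-2 H.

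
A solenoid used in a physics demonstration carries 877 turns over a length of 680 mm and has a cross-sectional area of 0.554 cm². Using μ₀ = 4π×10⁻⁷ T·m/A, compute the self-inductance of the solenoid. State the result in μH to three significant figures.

A = 0.554 cm² = 5.540×10^-5 m².
For a long solenoid, L = μ₀N²A/ℓ.
L = (4π×10⁻⁷)(877)²(5.540×10^-5)/(0.68 m) = 7.874×10^-5 H.

L ≈ 78.7 μH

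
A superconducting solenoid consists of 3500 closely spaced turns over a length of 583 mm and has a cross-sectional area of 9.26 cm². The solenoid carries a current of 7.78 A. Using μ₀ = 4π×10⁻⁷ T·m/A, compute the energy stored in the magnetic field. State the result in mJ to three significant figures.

U ≈ 740 mJ

A = 9.26 cm² = 9.260×10^-4 m².
L = μ₀N²A/ℓ = (4π×10⁻⁷)(3500)²(9.260×10^-4)/(0.583) = 2.445×10^-2 H.
U = ½LI² = ½(2.445×10^-2)(7.78)² = 0.74 J.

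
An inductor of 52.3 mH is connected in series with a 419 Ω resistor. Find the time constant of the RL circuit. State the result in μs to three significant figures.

τ = L/R = (5.230×10^-2 H)/(419 Ω) = 1.248×10^-4 s.

τ ≈ 125 μs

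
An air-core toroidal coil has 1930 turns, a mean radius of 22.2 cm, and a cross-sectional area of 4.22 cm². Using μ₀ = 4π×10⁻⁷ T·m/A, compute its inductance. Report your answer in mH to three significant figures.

For a thin toroid, L = μ₀N²A/(2πR).
L = (4π×10⁻⁷)(1930)²(4.220×10^-4) / (2π×0.222 m) = 1.416×10^-3 H.

L ≈ 1.42 mH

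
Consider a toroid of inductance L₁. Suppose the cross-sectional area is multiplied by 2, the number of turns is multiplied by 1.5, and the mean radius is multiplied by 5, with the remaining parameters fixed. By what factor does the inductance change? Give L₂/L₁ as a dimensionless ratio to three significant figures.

For a toroid, L ∝ μᵣN²A/R.
L₂/L₁ = (2) × (1.5)^2 × (5)^-1 = 0.900.

L₂/L₁ = 0.900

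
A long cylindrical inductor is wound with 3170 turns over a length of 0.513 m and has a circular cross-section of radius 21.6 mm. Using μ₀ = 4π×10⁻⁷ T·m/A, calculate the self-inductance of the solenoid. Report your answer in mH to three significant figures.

L ≈ 36.1 mH

A = πr² = π(2.160×10^-2 m)² = 1.466×10^-3 m².
For a long solenoid, L = μ₀N²A/ℓ.
L = (4π×10⁻⁷)(3170)²(1.466×10^-3)/(0.513 m) = 3.608×10^-2 H.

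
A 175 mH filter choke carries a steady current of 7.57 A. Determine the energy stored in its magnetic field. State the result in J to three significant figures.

Stored magnetic energy: U = ½LI².
U = ½(0.175 H)(7.57 A)² = 5.014 J.

U ≈ 5.01 J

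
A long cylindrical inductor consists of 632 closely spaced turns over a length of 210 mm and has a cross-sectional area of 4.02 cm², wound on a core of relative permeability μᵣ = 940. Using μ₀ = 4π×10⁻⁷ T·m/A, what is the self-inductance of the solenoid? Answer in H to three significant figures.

A = 4.02 cm² = 4.020×10^-4 m².
For a long solenoid, L = μ₀μᵣN²A/ℓ.
L = (4π×10⁻⁷)(940)(632)²(4.020×10^-4)/(0.21 m) = 0.9032 H.

L ≈ 0.903 H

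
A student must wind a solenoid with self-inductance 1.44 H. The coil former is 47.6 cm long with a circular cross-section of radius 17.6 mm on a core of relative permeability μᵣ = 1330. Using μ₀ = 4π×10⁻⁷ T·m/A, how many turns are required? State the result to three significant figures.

A = πr² = π(1.760×10^-2 m)² = 9.731×10^-4 m².
From L = μ₀μᵣN²A/ℓ, N = √(Lℓ / (μ₀μᵣA)).
N = √[(1.44)(0.476) / ((4π×10⁻⁷)(1330)×9.731×10^-4)] = √(4.214×10^5) ≈ 649.2.

N ≈ 649 turns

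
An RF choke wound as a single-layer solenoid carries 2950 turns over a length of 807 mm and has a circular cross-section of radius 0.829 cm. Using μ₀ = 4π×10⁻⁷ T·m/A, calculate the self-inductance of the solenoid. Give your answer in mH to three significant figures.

L ≈ 2.93 mH

A = πr² = π(8.290×10^-3 m)² = 2.159×10^-4 m².
For a long solenoid, L = μ₀N²A/ℓ.
L = (4π×10⁻⁷)(2950)²(2.159×10^-4)/(0.807 m) = 2.926×10^-3 H.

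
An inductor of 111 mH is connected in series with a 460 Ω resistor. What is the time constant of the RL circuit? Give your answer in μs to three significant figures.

τ ≈ 241 μs

τ = L/R = (0.111 H)/(460 Ω) = 2.413×10^-4 s.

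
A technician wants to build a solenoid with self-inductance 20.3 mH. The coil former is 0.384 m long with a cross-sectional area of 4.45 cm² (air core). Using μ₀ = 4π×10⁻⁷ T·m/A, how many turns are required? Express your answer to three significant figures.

N ≈ 3730 turns

A = 4.45 cm² = 4.450×10^-4 m².
From L = μ₀N²A/ℓ, N = √(Lℓ / (μ₀A)).
N = √[(2.030×10^-2)(0.384) / ((4π×10⁻⁷)×4.450×10^-4)] = √(1.394×10^7) ≈ 3733.6.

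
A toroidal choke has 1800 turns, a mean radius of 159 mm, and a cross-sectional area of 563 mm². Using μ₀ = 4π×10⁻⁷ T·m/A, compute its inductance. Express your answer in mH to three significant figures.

L ≈ 2.29 mH

For a thin toroid, L = μ₀N²A/(2πR).
L = (4π×10⁻⁷)(1800)²(5.630×10^-4) / (2π×0.159 m) = 2.294×10^-3 H.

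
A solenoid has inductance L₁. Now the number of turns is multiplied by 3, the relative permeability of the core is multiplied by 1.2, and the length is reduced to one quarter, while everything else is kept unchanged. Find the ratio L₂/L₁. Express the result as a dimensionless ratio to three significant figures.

For a solenoid, L ∝ μᵣN²A/ℓ.
L₂/L₁ = (3)^2 × (1.2) × (0.25)^-1 = 43.2.

L₂/L₁ = 43.2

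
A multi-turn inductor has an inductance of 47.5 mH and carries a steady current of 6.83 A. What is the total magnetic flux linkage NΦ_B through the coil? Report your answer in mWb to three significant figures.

From L = NΦ_B/I, the flux linkage is NΦ_B = LI.
NΦ_B = (4.750×10^-2 H)(6.83 A) = 0.3244 Wb.

NΦ_B ≈ 324 mWb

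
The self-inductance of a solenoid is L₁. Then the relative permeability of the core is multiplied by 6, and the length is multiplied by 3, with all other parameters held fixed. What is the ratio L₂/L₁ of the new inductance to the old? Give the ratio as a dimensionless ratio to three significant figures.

For a solenoid, L ∝ μᵣN²A/ℓ.
L₂/L₁ = (6) × (3)^-1 = 2.00.

L₂/L₁ = 2.00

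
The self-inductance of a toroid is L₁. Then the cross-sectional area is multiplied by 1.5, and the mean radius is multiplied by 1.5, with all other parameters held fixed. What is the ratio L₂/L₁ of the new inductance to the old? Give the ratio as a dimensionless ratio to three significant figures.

L₂/L₁ = 1.00

For a toroid, L ∝ μᵣN²A/R.
L₂/L₁ = (1.5) × (1.5)^-1 = 1.00.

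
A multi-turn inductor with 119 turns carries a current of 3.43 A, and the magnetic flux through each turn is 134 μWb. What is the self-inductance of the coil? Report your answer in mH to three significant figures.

Self-inductance is defined by L = NΦ_B/I (flux linkage over current).
L = (119)(1.340×10^-4 Wb)/(3.43 A) = 4.649×10^-3 H.

L ≈ 4.65 mH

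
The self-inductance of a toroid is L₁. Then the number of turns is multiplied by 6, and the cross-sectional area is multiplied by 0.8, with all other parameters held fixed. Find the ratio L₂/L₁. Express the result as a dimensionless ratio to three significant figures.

L₂/L₁ = 28.8

For a toroid, L ∝ μᵣN²A/R.
L₂/L₁ = (6)^2 × (0.8) = 28.8.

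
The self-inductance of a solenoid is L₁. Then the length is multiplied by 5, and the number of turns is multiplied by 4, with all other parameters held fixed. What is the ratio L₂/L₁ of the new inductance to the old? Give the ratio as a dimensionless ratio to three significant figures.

L₂/L₁ = 3.20

For a solenoid, L ∝ μᵣN²A/ℓ.
L₂/L₁ = (5)^-1 × (4)^2 = 3.20.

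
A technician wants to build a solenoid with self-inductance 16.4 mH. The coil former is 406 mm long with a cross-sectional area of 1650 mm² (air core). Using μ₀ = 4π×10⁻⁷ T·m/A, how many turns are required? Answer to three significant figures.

N ≈ 1790 turns

A = 1650 mm² = 1.650×10^-3 m².
From L = μ₀N²A/ℓ, N = √(Lℓ / (μ₀A)).
N = √[(1.640×10^-2)(0.406) / ((4π×10⁻⁷)×1.650×10^-3)] = √(3.211×10^6) ≈ 1792.0.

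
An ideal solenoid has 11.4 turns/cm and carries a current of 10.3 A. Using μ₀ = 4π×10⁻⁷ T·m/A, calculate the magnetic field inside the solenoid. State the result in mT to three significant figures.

Inside a long solenoid, B = μ₀nI.
B = (4π×10⁻⁷)(1.140×10^3 m⁻¹)(10.3 A) = 1.476×10^-2 T.

B ≈ 14.8 mT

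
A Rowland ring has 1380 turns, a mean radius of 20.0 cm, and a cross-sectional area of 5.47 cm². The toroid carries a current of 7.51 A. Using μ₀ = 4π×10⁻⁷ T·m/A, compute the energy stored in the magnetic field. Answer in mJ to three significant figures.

U ≈ 29.4 mJ

L = μ₀N²A/(2πR) = (4π×10⁻⁷)(1380)²(5.470×10^-4)/(2π×0.2) = 1.042×10^-3 H.
U = ½LI² = ½(1.042×10^-3)(7.51)² = 2.938×10^-2 J.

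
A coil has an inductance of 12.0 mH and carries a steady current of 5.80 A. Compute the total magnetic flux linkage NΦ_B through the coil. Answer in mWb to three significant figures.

From L = NΦ_B/I, the flux linkage is NΦ_B = LI.
NΦ_B = (1.200×10^-2 H)(5.80 A) = 6.960×10^-2 Wb.

NΦ_B ≈ 69.6 mWb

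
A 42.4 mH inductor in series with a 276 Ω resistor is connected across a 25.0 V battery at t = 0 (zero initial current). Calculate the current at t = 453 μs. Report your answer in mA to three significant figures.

τ = L/R = 4.240×10^-2/276 = 1.536×10^-4 s; final current I_∞ = ε/R = 25.0/276 = 9.058×10^-2 A.
I(t) = I_∞(1 − e^(−t/τ)) with t/τ = 2.949.
I = (9.058×10^-2)(1 − e^(−2.949)) = 8.583×10^-2 A.

I ≈ 85.8 mA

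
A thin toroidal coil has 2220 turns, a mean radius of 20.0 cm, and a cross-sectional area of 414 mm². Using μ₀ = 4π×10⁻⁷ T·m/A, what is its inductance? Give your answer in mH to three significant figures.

L ≈ 2.04 mH

For a thin toroid, L = μ₀N²A/(2πR).
L = (4π×10⁻⁷)(2220)²(4.140×10^-4) / (2π×0.2 m) = 2.040×10^-3 H.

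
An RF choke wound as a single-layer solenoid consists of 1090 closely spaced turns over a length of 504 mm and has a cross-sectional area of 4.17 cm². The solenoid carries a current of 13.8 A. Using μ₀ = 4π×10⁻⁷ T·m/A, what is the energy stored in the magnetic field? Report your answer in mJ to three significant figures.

A = 4.17 cm² = 4.170×10^-4 m².
L = μ₀N²A/ℓ = (4π×10⁻⁷)(1090)²(4.170×10^-4)/(0.504) = 1.235×10^-3 H.
U = ½LI² = ½(1.235×10^-3)(13.8)² = 0.1176 J.

U ≈ 118 mJ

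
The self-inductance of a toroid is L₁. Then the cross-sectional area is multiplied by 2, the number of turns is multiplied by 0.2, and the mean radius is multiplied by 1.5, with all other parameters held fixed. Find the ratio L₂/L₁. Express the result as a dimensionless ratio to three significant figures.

L₂/L₁ = 0.0533

For a toroid, L ∝ μᵣN²A/R.
L₂/L₁ = (2) × (0.2)^2 × (1.5)^-1 = 0.0533.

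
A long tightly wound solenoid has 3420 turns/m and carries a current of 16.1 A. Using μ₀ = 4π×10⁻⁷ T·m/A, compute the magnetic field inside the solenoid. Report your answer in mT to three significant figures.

B ≈ 69.2 mT

Inside a long solenoid, B = μ₀nI.
B = (4π×10⁻⁷)(3.420×10^3 m⁻¹)(16.1 A) = 6.919×10^-2 T.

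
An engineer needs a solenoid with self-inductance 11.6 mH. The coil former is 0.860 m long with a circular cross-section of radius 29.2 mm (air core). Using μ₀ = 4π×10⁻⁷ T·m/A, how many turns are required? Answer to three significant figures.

N ≈ 1720 turns

A = πr² = π(2.920×10^-2 m)² = 2.679×10^-3 m².
From L = μ₀N²A/ℓ, N = √(Lℓ / (μ₀A)).
N = √[(1.160×10^-2)(0.86) / ((4π×10⁻⁷)×2.679×10^-3)] = √(2.964×10^6) ≈ 1721.5.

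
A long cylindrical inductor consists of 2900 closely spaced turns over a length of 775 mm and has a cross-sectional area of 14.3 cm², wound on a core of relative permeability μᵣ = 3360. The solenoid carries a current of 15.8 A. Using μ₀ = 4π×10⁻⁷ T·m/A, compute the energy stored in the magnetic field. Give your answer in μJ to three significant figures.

U ≈ 8180000000 μJ

A = 14.3 cm² = 1.430×10^-3 m².
L = μ₀μᵣN²A/ℓ = (4π×10⁻⁷)(3360)(2900)²(1.430×10^-3)/(0.775) = 65.52 H.
U = ½LI² = ½(65.52)(15.8)² = 8.178×10^3 J.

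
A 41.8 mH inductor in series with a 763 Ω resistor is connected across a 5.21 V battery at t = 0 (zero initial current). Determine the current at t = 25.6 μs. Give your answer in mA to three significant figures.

I ≈ 2.55 mA

τ = L/R = 4.180×10^-2/763 = 5.478×10^-5 s; final current I_∞ = ε/R = 5.21/763 = 6.828×10^-3 A.
I(t) = I_∞(1 − e^(−t/τ)) with t/τ = 0.467.
I = (6.828×10^-3)(1 − e^(−0.467)) = 2.549×10^-3 A.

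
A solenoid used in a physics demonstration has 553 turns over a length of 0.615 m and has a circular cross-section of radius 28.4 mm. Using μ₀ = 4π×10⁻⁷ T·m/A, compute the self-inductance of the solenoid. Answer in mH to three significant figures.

A = πr² = π(2.840×10^-2 m)² = 2.534×10^-3 m².
For a long solenoid, L = μ₀N²A/ℓ.
L = (4π×10⁻⁷)(553)²(2.534×10^-3)/(0.615 m) = 1.583×10^-3 H.

L ≈ 1.58 mH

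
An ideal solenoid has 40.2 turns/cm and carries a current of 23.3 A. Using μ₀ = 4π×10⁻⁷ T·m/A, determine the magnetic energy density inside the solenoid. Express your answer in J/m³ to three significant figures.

B = μ₀nI = (4π×10⁻⁷)(4.020×10^3)(23.3) = 0.1177 T.
u = B²/(2μ₀) = (0.1177)²/(2×4π×10⁻⁷) = 5.512×10^3 J/m³.

u ≈ 5510 J/m³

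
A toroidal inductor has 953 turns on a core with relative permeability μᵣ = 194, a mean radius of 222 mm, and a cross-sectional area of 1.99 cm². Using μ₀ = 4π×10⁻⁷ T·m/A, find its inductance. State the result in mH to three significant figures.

L ≈ 31.6 mH

For a thin toroid, L = μ₀μᵣN²A/(2πR).
L = (4π×10⁻⁷)(194)(953)²(1.990×10^-4) / (2π×0.222 m) = 3.159×10^-2 H.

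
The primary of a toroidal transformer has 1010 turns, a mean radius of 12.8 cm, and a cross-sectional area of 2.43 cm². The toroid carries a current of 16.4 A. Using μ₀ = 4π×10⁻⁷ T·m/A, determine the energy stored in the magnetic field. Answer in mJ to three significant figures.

U ≈ 52.1 mJ

L = μ₀N²A/(2πR) = (4π×10⁻⁷)(1010)²(2.430×10^-4)/(2π×0.128) = 3.873×10^-4 H.
U = ½LI² = ½(3.873×10^-4)(16.4)² = 5.209×10^-2 J.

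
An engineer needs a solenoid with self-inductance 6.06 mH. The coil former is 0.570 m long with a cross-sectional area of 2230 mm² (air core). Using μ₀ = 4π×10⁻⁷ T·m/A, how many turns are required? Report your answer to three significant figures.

A = 2230 mm² = 2.230×10^-3 m².
From L = μ₀N²A/ℓ, N = √(Lℓ / (μ₀A)).
N = √[(6.060×10^-3)(0.57) / ((4π×10⁻⁷)×2.230×10^-3)] = √(1.233×10^6) ≈ 1110.2.

N ≈ 1110 turns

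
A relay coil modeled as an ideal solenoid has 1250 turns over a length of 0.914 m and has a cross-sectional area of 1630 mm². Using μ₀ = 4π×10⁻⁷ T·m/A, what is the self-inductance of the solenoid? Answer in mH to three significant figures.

A = 1630 mm² = 1.630×10^-3 m².
For a long solenoid, L = μ₀N²A/ℓ.
L = (4π×10⁻⁷)(1250)²(1.630×10^-3)/(0.914 m) = 3.502×10^-3 H.

L ≈ 3.50 mH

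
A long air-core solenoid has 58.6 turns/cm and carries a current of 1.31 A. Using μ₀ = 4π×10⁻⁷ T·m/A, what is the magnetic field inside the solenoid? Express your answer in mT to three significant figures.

Inside a long solenoid, B = μ₀nI.
B = (4π×10⁻⁷)(5.860×10^3 m⁻¹)(1.31 A) = 9.647×10^-3 T.

B ≈ 9.65 mT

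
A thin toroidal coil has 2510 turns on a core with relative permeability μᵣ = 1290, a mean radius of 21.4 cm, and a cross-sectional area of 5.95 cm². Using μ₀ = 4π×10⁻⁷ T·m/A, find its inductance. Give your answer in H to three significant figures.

For a thin toroid, L = μ₀μᵣN²A/(2πR).
L = (4π×10⁻⁷)(1290)(2510)²(5.950×10^-4) / (2π×0.214 m) = 4.519 H.

L ≈ 4.52 H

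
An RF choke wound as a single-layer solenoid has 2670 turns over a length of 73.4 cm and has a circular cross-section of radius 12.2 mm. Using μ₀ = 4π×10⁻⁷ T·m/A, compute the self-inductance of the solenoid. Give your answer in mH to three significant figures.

A = πr² = π(1.220×10^-2 m)² = 4.676×10^-4 m².
For a long solenoid, L = μ₀N²A/ℓ.
L = (4π×10⁻⁷)(2670)²(4.676×10^-4)/(0.734 m) = 5.707×10^-3 H.

L ≈ 5.71 mH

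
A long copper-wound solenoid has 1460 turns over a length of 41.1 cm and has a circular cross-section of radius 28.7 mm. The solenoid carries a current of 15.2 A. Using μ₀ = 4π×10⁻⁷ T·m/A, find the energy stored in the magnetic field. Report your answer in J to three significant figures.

U ≈ 1.95 J

A = πr² = π(2.870×10^-2 m)² = 2.588×10^-3 m².
L = μ₀N²A/ℓ = (4π×10⁻⁷)(1460)²(2.588×10^-3)/(0.411) = 1.687×10^-2 H.
U = ½LI² = ½(1.687×10^-2)(15.2)² = 1.948 J.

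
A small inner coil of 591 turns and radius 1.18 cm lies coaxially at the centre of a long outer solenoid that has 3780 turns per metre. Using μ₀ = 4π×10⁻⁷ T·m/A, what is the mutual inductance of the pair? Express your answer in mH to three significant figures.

The outer solenoid produces a uniform field B₁ = μ₀n₁I₁ across the inner coil,
so the flux linkage is N₂Φ = N₂B₁A₂ = μ₀n₁N₂A₂·I₁, giving M = μ₀n₁N₂A₂.
A₂ = πr² = π(1.180×10^-2 m)² = 4.374×10^-4 m².
M = (4π×10⁻⁷)(3780)(591)(4.374×10^-4) = 1.228×10^-3 H.

M ≈ 1.23 mH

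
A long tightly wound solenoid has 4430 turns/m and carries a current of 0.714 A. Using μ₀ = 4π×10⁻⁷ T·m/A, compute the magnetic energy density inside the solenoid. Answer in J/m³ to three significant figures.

u ≈ 6.29 J/m³

B = μ₀nI = (4π×10⁻⁷)(4.430×10^3)(0.714) = 3.9748×10^-3 T.
u = B²/(2μ₀) = (3.9748×10^-3)²/(2×4π×10⁻⁷) = 6.286 J/m³.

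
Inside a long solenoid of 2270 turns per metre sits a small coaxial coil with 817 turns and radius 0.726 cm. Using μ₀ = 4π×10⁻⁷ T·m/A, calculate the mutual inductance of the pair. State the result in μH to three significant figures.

The outer solenoid produces a uniform field B₁ = μ₀n₁I₁ across the inner coil,
so the flux linkage is N₂Φ = N₂B₁A₂ = μ₀n₁N₂A₂·I₁, giving M = μ₀n₁N₂A₂.
A₂ = πr² = π(7.260×10^-3 m)² = 1.656×10^-4 m².
M = (4π×10⁻⁷)(2270)(817)(1.656×10^-4) = 3.859×10^-4 H.

M ≈ 386 μH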